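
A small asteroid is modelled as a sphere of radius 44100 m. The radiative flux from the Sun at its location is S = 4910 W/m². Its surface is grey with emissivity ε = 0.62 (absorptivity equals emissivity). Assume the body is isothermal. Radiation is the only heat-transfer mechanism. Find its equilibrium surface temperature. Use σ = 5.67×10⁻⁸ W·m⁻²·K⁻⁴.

T ≈ 384 K

At equilibrium, absorbed power = emitted power.
Absorbing cross-section = πr² = 6.110×10⁹ m²; emitting surface = 4πr² = 2.444×10¹⁰ m² (ratio 4).
εS·A_cross = εσ·A_surf·T⁴  ⇒  T⁴ = S/(4σ)   (ε cancels).
T⁴ = 4910/(4·5.67×10⁻⁸) = 2.165×10¹⁰ K⁴.
T = (2.165×10¹⁰)^(1/4).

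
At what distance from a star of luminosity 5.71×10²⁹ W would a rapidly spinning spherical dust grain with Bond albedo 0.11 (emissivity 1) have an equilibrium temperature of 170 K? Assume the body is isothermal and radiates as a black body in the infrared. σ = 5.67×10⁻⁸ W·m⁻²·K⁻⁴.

For an isothermal black-emitting sphere, (1−a)S·πr² = σ·4πr²·T⁴ ⇒ S = 4σT⁴/(1−a).
S = 4·5.67×10⁻⁸·(170)⁴/0.890 = 212.8 W/m².
Flux falls as S = L/(4πd²), so d = √(L/(4πS)) = √(5.71×10²⁹/(4π·212.8)).

d ≈ 1.46×10¹³ m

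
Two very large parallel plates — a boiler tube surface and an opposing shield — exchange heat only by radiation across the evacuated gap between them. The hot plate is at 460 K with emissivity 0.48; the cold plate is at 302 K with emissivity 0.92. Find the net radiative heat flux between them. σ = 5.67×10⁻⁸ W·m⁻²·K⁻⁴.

For two infinite grey parallel plates, q = σ(T₁⁴ − T₂⁴)/(1/ε₁ + 1/ε₂ − 1).
T₁⁴ − T₂⁴ = 4.477×10¹⁰ − 8.318×10⁹ = 3.646×10¹⁰ K⁴.
1/ε₁ + 1/ε₂ − 1 = 2.083 + 1.087 − 1 = 2.170.
q = 5.67×10⁻⁸ × 3.646×10¹⁰ / 2.170.

q ≈ 952 W/m²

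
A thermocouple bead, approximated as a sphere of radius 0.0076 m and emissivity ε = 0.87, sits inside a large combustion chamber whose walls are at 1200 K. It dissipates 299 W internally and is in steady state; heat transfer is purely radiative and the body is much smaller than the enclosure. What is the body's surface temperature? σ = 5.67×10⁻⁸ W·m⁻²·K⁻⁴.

T ≈ 1800 K

For a small grey body in a large enclosure, net radiated power = εσA(T⁴ − T_w⁴).
Steady state: P = εσA(T⁴ − T_w⁴) with A = 4πr² = 7.258×10⁻⁴ m².
T⁴ = P/(εσA) + T_w⁴ = 299/(0.87·5.67×10⁻⁸·7.258×10⁻⁴) + (1200)⁴
    = 8.351×10¹² + 2.074×10¹² = 1.042×10¹³ K⁴.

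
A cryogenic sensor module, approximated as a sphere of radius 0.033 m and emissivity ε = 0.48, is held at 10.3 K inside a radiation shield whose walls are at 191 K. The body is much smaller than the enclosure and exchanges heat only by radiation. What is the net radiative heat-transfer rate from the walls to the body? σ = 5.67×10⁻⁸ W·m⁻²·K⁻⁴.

For a small grey body in a large enclosure: P_net = εσA(T_body⁴ − T_wall⁴).
A = 4πr² = 0.01368 m²; T_body⁴ − T_wall⁴ = 11260 − 1.331×10⁹ = -1.331×10⁹ K⁴.
|P_net| = 0.48·5.67×10⁻⁸·0.01368·1.331×10⁹.

P_net ≈ 0.496 W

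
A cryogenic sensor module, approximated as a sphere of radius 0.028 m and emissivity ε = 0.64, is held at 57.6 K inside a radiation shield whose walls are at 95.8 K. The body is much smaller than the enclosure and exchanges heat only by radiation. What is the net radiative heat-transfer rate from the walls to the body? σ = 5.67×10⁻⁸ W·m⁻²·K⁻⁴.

P_net ≈ 0.0262 W

For a small grey body in a large enclosure: P_net = εσA(T_body⁴ − T_wall⁴).
A = 4πr² = 0.009852 m²; T_body⁴ − T_wall⁴ = 1.101×10⁷ − 8.423×10⁷ = -7.322×10⁷ K⁴.
|P_net| = 0.64·5.67×10⁻⁸·0.009852·7.322×10⁷.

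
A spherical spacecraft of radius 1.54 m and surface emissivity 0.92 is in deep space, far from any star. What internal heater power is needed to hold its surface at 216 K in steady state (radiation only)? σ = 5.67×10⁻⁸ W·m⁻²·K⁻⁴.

P ≈ 3380 W

P = εσ·4πr²·T⁴.
4πr² = 29.80 m²; T⁴ = 2.177×10⁹ K⁴.
P = 0.92·5.67×10⁻⁸·29.80·2.177×10⁹.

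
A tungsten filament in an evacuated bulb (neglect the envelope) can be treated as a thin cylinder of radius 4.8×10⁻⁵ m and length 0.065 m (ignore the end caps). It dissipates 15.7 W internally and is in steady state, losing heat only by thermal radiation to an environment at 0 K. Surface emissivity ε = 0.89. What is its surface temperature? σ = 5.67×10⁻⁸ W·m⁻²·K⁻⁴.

T ≈ 2000 K

Steady state: internal power = radiated power, P = εσA T⁴.
Radiating area A = 2πrL = 1.960×10⁻⁵ m².
T⁴ = P/(εσA) = 15.7/(0.89·5.67×10⁻⁸·1.960×10⁻⁵) = 1.587×10¹³ K⁴.
T = (1.587×10¹³)^(1/4).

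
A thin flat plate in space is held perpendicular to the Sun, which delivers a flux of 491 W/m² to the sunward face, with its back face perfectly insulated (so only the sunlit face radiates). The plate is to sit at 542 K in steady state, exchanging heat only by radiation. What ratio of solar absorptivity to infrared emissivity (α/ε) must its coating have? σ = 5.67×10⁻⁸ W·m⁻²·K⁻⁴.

α/ε ≈ 9.97

Balance: αS·A = εσ·1A·T⁴ ⇒ α/ε = σT⁴/S.
α/ε = 5.67×10⁻⁸·(542)⁴/491 = 5.67×10⁻⁸·8.630×10¹⁰/491.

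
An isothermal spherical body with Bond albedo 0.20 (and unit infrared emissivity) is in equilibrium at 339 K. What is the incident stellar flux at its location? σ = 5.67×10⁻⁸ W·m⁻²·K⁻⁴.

S ≈ 3740 W/m²

(1−a)S·πr² = σ·4πr²·T⁴ ⇒ S = 4σT⁴/(1−a).
S = 4·5.67×10⁻⁸·1.321×10¹⁰/0.800.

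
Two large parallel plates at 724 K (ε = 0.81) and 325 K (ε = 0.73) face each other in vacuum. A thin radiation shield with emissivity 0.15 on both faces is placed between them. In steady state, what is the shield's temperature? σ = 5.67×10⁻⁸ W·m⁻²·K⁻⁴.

T_s ≈ 616 K

In steady state the net flux on the hot side equals that on the cold side.
σ(T₁⁴−T_s⁴)/D₁ = σ(T_s⁴−T₂⁴)/D₂, with D₁ = 1/ε₁+1/ε_s−1 = 6.901, D₂ = 1/ε_s+1/ε₂−1 = 7.037.
Solve for T_s⁴: T_s⁴ = (D₂·T₁⁴ + D₁·T₂⁴)/(D₁+D₂) = 1.442×10¹¹ K⁴.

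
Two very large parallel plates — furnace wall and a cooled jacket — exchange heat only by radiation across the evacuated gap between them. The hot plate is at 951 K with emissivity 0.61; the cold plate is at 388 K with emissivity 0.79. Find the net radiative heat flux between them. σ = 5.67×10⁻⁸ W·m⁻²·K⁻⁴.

q ≈ 23700 W/m²

For two infinite grey parallel plates, q = σ(T₁⁴ − T₂⁴)/(1/ε₁ + 1/ε₂ − 1).
T₁⁴ − T₂⁴ = 8.179×10¹¹ − 2.266×10¹⁰ = 7.953×10¹¹ K⁴.
1/ε₁ + 1/ε₂ − 1 = 1.639 + 1.266 − 1 = 1.905.
q = 5.67×10⁻⁸ × 7.953×10¹¹ / 1.905.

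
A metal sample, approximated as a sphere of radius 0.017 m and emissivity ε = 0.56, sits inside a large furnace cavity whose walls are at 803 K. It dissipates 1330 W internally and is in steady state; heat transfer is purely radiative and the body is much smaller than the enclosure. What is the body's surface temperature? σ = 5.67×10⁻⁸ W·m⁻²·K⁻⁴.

T ≈ 1860 K

For a small grey body in a large enclosure, net radiated power = εσA(T⁴ − T_w⁴).
Steady state: P = εσA(T⁴ − T_w⁴) with A = 4πr² = 0.003632 m².
T⁴ = P/(εσA) + T_w⁴ = 1330/(0.56·5.67×10⁻⁸·0.003632) + (803)⁴
    = 1.153×10¹³ + 4.158×10¹¹ = 1.195×10¹³ K⁴.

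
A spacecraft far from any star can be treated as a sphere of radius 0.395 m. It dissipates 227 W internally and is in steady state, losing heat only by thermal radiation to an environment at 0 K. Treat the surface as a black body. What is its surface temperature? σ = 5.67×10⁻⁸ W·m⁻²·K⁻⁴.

T ≈ 213 K

Steady state: internal power = radiated power, P = εσA T⁴.
Radiating area A = 4πr² = 1.961 m².
T⁴ = P/(εσA) = 227/(1.0·5.67×10⁻⁸·1.961) = 2.042×10⁹ K⁴.
T = (2.042×10⁹)^(1/4).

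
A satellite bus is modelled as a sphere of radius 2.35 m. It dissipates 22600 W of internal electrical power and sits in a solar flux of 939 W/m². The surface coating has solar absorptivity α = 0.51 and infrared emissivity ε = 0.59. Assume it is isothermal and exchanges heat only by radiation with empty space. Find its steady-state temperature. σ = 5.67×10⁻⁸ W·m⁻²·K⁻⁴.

T ≈ 340 K

At steady state, absorbed solar power + internal power = radiated power.
Absorbed: α·S·A_cross = 0.51·939·17.35 = 8308 W (cross-section πr²).
Total input = 8308 + 22600 = 30910 W.
Radiated: εσ·A_surf·T⁴ with A_surf = 4πr² = 69.40 m².
T⁴ = 30910/(0.59·5.67×10⁻⁸·69.40) = 1.331×10¹⁰ K⁴.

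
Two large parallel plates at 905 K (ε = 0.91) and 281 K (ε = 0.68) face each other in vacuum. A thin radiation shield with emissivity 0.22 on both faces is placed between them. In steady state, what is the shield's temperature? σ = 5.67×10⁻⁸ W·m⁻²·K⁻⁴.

In steady state the net flux on the hot side equals that on the cold side.
σ(T₁⁴−T_s⁴)/D₁ = σ(T_s⁴−T₂⁴)/D₂, with D₁ = 1/ε₁+1/ε_s−1 = 4.644, D₂ = 1/ε_s+1/ε₂−1 = 5.016.
Solve for T_s⁴: T_s⁴ = (D₂·T₁⁴ + D₁·T₂⁴)/(D₁+D₂) = 3.513×10¹¹ K⁴.

T_s ≈ 770 K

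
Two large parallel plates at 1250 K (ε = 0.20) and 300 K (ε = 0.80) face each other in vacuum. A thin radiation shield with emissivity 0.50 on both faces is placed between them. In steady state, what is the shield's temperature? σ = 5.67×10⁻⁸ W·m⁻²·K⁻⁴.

In steady state the net flux on the hot side equals that on the cold side.
σ(T₁⁴−T_s⁴)/D₁ = σ(T_s⁴−T₂⁴)/D₂, with D₁ = 1/ε₁+1/ε_s−1 = 6.000, D₂ = 1/ε_s+1/ε₂−1 = 2.250.
Solve for T_s⁴: T_s⁴ = (D₂·T₁⁴ + D₁·T₂⁴)/(D₁+D₂) = 6.717×10¹¹ K⁴.

T_s ≈ 905 K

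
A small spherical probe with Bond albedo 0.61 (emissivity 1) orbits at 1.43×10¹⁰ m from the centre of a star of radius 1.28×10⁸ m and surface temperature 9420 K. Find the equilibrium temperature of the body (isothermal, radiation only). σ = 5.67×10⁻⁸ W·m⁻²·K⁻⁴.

T ≈ 498 K

The star's surface emits σT_*⁴; at distance d the flux is S = σT_*⁴(R_*/d)².
S = 5.67×10⁻⁸·(9420)⁴·(1.28×10⁸/1.43×10¹⁰)² = 35770 W/m².
For an isothermal sphere T⁴ = (1−a)S/(4σ) = 6.151×10¹⁰ K⁴.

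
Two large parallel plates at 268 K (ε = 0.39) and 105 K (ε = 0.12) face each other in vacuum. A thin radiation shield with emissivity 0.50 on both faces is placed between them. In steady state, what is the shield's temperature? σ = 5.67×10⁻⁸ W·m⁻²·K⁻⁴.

In steady state the net flux on the hot side equals that on the cold side.
σ(T₁⁴−T_s⁴)/D₁ = σ(T_s⁴−T₂⁴)/D₂, with D₁ = 1/ε₁+1/ε_s−1 = 3.564, D₂ = 1/ε_s+1/ε₂−1 = 9.333.
Solve for T_s⁴: T_s⁴ = (D₂·T₁⁴ + D₁·T₂⁴)/(D₁+D₂) = 3.767×10⁹ K⁴.

T_s ≈ 248 K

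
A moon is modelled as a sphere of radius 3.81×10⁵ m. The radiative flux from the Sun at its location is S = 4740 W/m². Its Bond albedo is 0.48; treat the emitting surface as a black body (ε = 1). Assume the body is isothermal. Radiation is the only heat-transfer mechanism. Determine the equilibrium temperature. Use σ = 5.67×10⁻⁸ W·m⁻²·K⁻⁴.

T ≈ 323 K

At equilibrium, absorbed power = emitted power.
Absorbing cross-section = πr² = 4.560×10¹¹ m²; emitting surface = 4πr² = 1.824×10¹² m² (ratio 4).
(1−a)S·A_cross = εσ·A_surf·T⁴  ⇒  T⁴ = (1−a)S/(4σ).
T⁴ = 0.520·4740/(4·5.67×10⁻⁸) = 1.087×10¹⁰ K⁴.
T = (1.087×10¹⁰)^(1/4).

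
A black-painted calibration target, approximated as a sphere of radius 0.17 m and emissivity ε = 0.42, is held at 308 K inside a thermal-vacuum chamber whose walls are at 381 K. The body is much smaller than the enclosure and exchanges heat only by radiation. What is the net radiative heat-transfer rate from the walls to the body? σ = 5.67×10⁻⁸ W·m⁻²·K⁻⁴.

P_net ≈ 104 W

For a small grey body in a large enclosure: P_net = εσA(T_body⁴ − T_wall⁴).
A = 4πr² = 0.3632 m²; T_body⁴ − T_wall⁴ = 8.999×10⁹ − 2.107×10¹⁰ = -1.207×10¹⁰ K⁴.
|P_net| = 0.42·5.67×10⁻⁸·0.3632·1.207×10¹⁰.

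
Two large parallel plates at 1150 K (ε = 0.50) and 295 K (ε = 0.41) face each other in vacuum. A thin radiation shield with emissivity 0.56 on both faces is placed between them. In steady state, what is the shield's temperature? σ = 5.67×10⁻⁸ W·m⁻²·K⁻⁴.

T_s ≈ 985 K

In steady state the net flux on the hot side equals that on the cold side.
σ(T₁⁴−T_s⁴)/D₁ = σ(T_s⁴−T₂⁴)/D₂, with D₁ = 1/ε₁+1/ε_s−1 = 2.786, D₂ = 1/ε_s+1/ε₂−1 = 3.225.
Solve for T_s⁴: T_s⁴ = (D₂·T₁⁴ + D₁·T₂⁴)/(D₁+D₂) = 9.419×10¹¹ K⁴.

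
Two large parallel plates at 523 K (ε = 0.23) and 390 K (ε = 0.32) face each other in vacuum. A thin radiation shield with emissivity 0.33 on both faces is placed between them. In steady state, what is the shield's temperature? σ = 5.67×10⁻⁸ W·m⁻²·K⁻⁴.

T_s ≈ 464 K

In steady state the net flux on the hot side equals that on the cold side.
σ(T₁⁴−T_s⁴)/D₁ = σ(T_s⁴−T₂⁴)/D₂, with D₁ = 1/ε₁+1/ε_s−1 = 6.378, D₂ = 1/ε_s+1/ε₂−1 = 5.155.
Solve for T_s⁴: T_s⁴ = (D₂·T₁⁴ + D₁·T₂⁴)/(D₁+D₂) = 4.624×10¹⁰ K⁴.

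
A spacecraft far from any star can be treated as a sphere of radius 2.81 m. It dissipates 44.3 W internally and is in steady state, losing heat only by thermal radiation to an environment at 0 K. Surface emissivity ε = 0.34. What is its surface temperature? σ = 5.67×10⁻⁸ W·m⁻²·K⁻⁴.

Steady state: internal power = radiated power, P = εσA T⁴.
Radiating area A = 4πr² = 99.23 m².
T⁴ = P/(εσA) = 44.3/(0.34·5.67×10⁻⁸·99.23) = 2.316×10⁷ K⁴.
T = (2.316×10⁷)^(1/4).

T ≈ 69.4 K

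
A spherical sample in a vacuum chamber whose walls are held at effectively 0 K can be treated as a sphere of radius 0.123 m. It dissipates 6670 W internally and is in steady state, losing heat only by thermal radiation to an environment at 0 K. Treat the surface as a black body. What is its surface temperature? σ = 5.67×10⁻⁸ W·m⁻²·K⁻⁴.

Steady state: internal power = radiated power, P = εσA T⁴.
Radiating area A = 4πr² = 0.1901 m².
T⁴ = P/(εσA) = 6670/(1.0·5.67×10⁻⁸·0.1901) = 6.188×10¹¹ K⁴.
T = (6.188×10¹¹)^(1/4).

T ≈ 887 K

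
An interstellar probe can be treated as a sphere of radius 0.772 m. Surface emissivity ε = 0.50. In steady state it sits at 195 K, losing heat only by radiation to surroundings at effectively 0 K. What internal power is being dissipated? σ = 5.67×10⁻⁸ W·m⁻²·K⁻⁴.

Steady state: P = εσA T⁴.
A = 4πr² = 7.489 m²; T⁴ = (195)⁴ = 1.446×10⁹ K⁴.
P = 0.50 × 5.67×10⁻⁸ × 7.489 × 1.446×10⁹.

P ≈ 307 W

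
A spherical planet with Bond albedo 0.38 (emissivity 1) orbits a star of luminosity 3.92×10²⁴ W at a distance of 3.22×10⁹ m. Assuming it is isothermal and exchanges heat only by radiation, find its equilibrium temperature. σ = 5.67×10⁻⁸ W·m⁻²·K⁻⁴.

T ≈ 536 K

First find the stellar flux at distance d: S = L/(4πd²) = 3.92×10²⁴/(4π·(3.22×10⁹)²) = 30090 W/m².
For an isothermal sphere, absorbed (1−a)S·πr² = emitted σ·4πr²·T⁴, so T⁴ = (1−a)S/(4σ).
T⁴ = 0.620·30090/(4·5.67×10⁻⁸) = 8.225×10¹⁰ K⁴.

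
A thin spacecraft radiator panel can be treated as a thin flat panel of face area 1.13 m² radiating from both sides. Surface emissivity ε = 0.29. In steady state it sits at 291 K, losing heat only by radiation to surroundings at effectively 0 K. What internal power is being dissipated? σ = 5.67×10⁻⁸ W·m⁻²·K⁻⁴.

Steady state: P = εσA T⁴.
A = 2·1.13 = 2.260 m²; T⁴ = (291)⁴ = 7.171×10⁹ K⁴.
P = 0.29 × 5.67×10⁻⁸ × 2.260 × 7.171×10⁹.

P ≈ 266 W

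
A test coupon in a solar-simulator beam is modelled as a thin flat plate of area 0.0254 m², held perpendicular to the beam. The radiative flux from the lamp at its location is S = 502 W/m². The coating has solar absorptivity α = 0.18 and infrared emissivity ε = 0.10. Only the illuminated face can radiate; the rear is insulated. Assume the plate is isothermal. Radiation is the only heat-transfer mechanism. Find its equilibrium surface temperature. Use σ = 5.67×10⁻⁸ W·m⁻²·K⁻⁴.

At equilibrium, absorbed power = emitted power.
Absorbing cross-section = A = 0.02540 m²; emitting surface = A = 0.02540 m² (ratio 1).
αS·A_cross = εσ·A_surf·T⁴  ⇒  T⁴ = αS/(ε·1σ).
T⁴ = 0.180·502/(0.10·1·5.67×10⁻⁸) = 1.594×10¹⁰ K⁴.
T = (1.594×10¹⁰)^(1/4).

T ≈ 355 K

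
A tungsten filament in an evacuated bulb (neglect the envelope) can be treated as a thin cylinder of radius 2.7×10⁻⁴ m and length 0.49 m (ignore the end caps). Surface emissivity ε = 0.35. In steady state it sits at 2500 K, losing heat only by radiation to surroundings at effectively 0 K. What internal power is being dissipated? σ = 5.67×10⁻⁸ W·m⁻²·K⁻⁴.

P ≈ 644 W

Steady state: P = εσA T⁴.
A = 2πrL = 8.313×10⁻⁴ m²; T⁴ = (2500)⁴ = 3.906×10¹³ K⁴.
P = 0.35 × 5.67×10⁻⁸ × 8.313×10⁻⁴ × 3.906×10¹³.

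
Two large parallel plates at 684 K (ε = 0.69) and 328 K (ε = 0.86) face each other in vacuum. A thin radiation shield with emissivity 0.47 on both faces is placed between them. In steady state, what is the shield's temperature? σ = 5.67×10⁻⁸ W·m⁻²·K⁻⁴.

T_s ≈ 575 K

In steady state the net flux on the hot side equals that on the cold side.
σ(T₁⁴−T_s⁴)/D₁ = σ(T_s⁴−T₂⁴)/D₂, with D₁ = 1/ε₁+1/ε_s−1 = 2.577, D₂ = 1/ε_s+1/ε₂−1 = 2.290.
Solve for T_s⁴: T_s⁴ = (D₂·T₁⁴ + D₁·T₂⁴)/(D₁+D₂) = 1.091×10¹¹ K⁴.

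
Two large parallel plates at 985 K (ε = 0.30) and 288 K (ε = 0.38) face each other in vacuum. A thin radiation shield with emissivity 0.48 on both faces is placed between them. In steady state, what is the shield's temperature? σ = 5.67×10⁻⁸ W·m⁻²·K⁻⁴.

T_s ≈ 812 K

In steady state the net flux on the hot side equals that on the cold side.
σ(T₁⁴−T_s⁴)/D₁ = σ(T_s⁴−T₂⁴)/D₂, with D₁ = 1/ε₁+1/ε_s−1 = 4.417, D₂ = 1/ε_s+1/ε₂−1 = 3.715.
Solve for T_s⁴: T_s⁴ = (D₂·T₁⁴ + D₁·T₂⁴)/(D₁+D₂) = 4.338×10¹¹ K⁴.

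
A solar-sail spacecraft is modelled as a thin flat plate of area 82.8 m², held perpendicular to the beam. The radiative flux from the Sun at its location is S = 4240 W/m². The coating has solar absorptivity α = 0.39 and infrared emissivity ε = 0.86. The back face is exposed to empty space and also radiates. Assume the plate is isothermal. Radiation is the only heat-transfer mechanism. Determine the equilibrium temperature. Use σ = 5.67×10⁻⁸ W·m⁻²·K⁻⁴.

T ≈ 361 K

At equilibrium, absorbed power = emitted power.
Absorbing cross-section = A = 82.80 m²; emitting surface = 2A = 165.6 m² (ratio 2).
αS·A_cross = εσ·A_surf·T⁴  ⇒  T⁴ = αS/(ε·2σ).
T⁴ = 0.390·4240/(0.86·2·5.67×10⁻⁸) = 1.696×10¹⁰ K⁴.
T = (1.696×10¹⁰)^(1/4).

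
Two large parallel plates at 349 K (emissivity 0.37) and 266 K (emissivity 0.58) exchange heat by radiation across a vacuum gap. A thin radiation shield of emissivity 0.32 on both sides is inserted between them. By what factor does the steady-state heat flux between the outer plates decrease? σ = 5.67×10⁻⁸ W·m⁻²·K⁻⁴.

factor ≈ 2.53

Without shield: q₀ = σΔ(T⁴)/(1/ε₁+1/ε₂−1) with denominator 3.427.
With shield the two gaps are in series; the resistances add: (1/ε₁+1/ε_s−1)+(1/ε_s+1/ε₂−1) = 4.828+3.849 = 8.677.
Heat-flux ratio q₀/q = 8.677/3.427.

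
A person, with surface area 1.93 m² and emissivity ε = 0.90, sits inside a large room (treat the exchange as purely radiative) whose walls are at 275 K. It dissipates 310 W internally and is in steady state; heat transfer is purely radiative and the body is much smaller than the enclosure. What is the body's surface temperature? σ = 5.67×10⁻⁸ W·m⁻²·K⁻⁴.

T ≈ 307 K

For a small grey body in a large enclosure, net radiated power = εσA(T⁴ − T_w⁴).
Steady state: P = εσA(T⁴ − T_w⁴) with A = 1.93 m².
T⁴ = P/(εσA) + T_w⁴ = 310/(0.90·5.67×10⁻⁸·1.930) + (275)⁴
    = 3.148×10⁹ + 5.719×10⁹ = 8.867×10⁹ K⁴.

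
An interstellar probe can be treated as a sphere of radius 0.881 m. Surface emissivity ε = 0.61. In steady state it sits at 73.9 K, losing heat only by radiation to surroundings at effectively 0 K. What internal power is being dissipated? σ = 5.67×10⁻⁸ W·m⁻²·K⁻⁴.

Steady state: P = εσA T⁴.
A = 4πr² = 9.754 m²; T⁴ = (73.9)⁴ = 2.982×10⁷ K⁴.
P = 0.61 × 5.67×10⁻⁸ × 9.754 × 2.982×10⁷.

P ≈ 10.1 W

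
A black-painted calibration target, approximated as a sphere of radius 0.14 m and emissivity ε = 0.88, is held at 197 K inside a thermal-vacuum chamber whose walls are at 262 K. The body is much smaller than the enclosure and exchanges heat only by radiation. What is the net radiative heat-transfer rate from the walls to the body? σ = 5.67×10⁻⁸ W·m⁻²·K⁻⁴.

For a small grey body in a large enclosure: P_net = εσA(T_body⁴ − T_wall⁴).
A = 4πr² = 0.2463 m²; T_body⁴ − T_wall⁴ = 1.506×10⁹ − 4.712×10⁹ = -3.206×10⁹ K⁴.
|P_net| = 0.88·5.67×10⁻⁸·0.2463·3.206×10⁹.

P_net ≈ 39.4 W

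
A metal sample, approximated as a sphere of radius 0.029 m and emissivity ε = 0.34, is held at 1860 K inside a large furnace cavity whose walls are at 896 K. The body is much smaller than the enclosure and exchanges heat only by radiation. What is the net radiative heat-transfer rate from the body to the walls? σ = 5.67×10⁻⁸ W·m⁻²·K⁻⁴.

P_net ≈ 2310 W

For a small grey body in a large enclosure: P_net = εσA(T_body⁴ − T_wall⁴).
A = 4πr² = 0.01057 m²; T_body⁴ − T_wall⁴ = 1.197×10¹³ − 6.445×10¹¹ = 1.132×10¹³ K⁴.
|P_net| = 0.34·5.67×10⁻⁸·0.01057·1.132×10¹³.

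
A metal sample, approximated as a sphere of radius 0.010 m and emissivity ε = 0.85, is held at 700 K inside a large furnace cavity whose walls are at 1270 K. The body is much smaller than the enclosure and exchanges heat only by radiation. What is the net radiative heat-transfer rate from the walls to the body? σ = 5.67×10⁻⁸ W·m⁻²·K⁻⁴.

For a small grey body in a large enclosure: P_net = εσA(T_body⁴ − T_wall⁴).
A = 4πr² = 0.001257 m²; T_body⁴ − T_wall⁴ = 2.401×10¹¹ − 2.601×10¹² = -2.361×10¹² K⁴.
|P_net| = 0.85·5.67×10⁻⁸·0.001257·2.361×10¹².

P_net ≈ 143 W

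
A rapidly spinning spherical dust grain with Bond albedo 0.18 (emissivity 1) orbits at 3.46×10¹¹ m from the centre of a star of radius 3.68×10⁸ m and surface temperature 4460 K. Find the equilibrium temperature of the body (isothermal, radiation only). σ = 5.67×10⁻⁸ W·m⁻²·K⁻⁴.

T ≈ 97.9 K

The star's surface emits σT_*⁴; at distance d the flux is S = σT_*⁴(R_*/d)².
S = 5.67×10⁻⁸·(4460)⁴·(3.68×10⁸/3.46×10¹¹)² = 25.38 W/m².
For an isothermal sphere T⁴ = (1−a)S/(4σ) = 9.176×10⁷ K⁴.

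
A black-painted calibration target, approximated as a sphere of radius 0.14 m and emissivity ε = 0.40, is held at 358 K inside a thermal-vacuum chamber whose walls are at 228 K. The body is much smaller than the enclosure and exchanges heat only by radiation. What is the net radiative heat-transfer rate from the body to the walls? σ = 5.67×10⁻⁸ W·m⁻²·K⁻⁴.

For a small grey body in a large enclosure: P_net = εσA(T_body⁴ − T_wall⁴).
A = 4πr² = 0.2463 m²; T_body⁴ − T_wall⁴ = 1.643×10¹⁰ − 2.702×10⁹ = 1.372×10¹⁰ K⁴.
|P_net| = 0.40·5.67×10⁻⁸·0.2463·1.372×10¹⁰.

P_net ≈ 76.7 W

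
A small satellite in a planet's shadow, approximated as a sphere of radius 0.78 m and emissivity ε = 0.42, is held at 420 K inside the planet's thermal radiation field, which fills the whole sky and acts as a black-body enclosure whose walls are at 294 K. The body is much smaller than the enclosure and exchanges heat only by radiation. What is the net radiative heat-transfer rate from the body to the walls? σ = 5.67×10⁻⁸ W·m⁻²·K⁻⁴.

For a small grey body in a large enclosure: P_net = εσA(T_body⁴ − T_wall⁴).
A = 4πr² = 7.645 m²; T_body⁴ − T_wall⁴ = 3.112×10¹⁰ − 7.471×10⁹ = 2.365×10¹⁰ K⁴.
|P_net| = 0.42·5.67×10⁻⁸·7.645·2.365×10¹⁰.

P_net ≈ 4310 W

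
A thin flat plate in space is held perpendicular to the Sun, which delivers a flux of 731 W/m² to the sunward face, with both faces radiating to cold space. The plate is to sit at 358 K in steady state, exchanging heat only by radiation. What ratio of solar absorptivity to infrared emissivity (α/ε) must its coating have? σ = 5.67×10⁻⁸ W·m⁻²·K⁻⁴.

α/ε ≈ 2.55

Balance: αS·A = εσ·2A·T⁴ ⇒ α/ε = 2σT⁴/S.
α/ε = 2·5.67×10⁻⁸·(358)⁴/731 = 2·5.67×10⁻⁸·1.643×10¹⁰/731.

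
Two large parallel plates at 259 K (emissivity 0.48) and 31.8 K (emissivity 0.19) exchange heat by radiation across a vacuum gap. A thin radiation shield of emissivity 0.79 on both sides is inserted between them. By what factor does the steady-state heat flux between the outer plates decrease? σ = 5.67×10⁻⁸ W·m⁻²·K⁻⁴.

Without shield: q₀ = σΔ(T⁴)/(1/ε₁+1/ε₂−1) with denominator 6.346.
With shield the two gaps are in series; the resistances add: (1/ε₁+1/ε_s−1)+(1/ε_s+1/ε₂−1) = 2.349+5.529 = 7.878.
Heat-flux ratio q₀/q = 7.878/6.346.

factor ≈ 1.24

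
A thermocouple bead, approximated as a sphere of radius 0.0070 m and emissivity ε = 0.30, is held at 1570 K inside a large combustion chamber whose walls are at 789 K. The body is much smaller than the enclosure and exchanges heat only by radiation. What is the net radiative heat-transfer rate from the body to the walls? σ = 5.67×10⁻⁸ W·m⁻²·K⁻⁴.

P_net ≈ 59.6 W

For a small grey body in a large enclosure: P_net = εσA(T_body⁴ − T_wall⁴).
A = 4πr² = 6.158×10⁻⁴ m²; T_body⁴ − T_wall⁴ = 6.076×10¹² − 3.875×10¹¹ = 5.688×10¹² K⁴.
|P_net| = 0.30·5.67×10⁻⁸·6.158×10⁻⁴·5.688×10¹².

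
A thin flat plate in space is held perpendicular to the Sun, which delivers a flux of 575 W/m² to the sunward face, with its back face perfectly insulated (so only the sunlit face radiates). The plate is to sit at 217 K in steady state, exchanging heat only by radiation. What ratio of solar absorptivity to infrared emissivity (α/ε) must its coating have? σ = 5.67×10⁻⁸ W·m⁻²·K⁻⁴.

α/ε ≈ 0.219

Balance: αS·A = εσ·1A·T⁴ ⇒ α/ε = σT⁴/S.
α/ε = 5.67×10⁻⁸·(217)⁴/575 = 5.67×10⁻⁸·2.217×10⁹/575.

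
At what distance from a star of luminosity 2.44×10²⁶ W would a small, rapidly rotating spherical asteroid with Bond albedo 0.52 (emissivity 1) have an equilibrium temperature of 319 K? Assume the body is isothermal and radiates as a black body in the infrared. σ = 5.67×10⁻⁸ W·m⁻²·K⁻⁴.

For an isothermal black-emitting sphere, (1−a)S·πr² = σ·4πr²·T⁴ ⇒ S = 4σT⁴/(1−a).
S = 4·5.67×10⁻⁸·(319)⁴/0.480 = 4893 W/m².
Flux falls as S = L/(4πd²), so d = √(L/(4πS)) = √(2.44×10²⁶/(4π·4893)).

d ≈ 6.30×10¹⁰ m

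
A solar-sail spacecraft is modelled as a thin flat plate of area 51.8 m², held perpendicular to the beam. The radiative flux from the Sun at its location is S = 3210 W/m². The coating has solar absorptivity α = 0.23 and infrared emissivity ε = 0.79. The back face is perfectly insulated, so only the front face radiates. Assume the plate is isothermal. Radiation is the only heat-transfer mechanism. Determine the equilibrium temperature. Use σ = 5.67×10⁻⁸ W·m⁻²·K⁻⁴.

T ≈ 358 K

At equilibrium, absorbed power = emitted power.
Absorbing cross-section = A = 51.80 m²; emitting surface = A = 51.80 m² (ratio 1).
αS·A_cross = εσ·A_surf·T⁴  ⇒  T⁴ = αS/(ε·1σ).
T⁴ = 0.230·3210/(0.79·1·5.67×10⁻⁸) = 1.648×10¹⁰ K⁴.
T = (1.648×10¹⁰)^(1/4).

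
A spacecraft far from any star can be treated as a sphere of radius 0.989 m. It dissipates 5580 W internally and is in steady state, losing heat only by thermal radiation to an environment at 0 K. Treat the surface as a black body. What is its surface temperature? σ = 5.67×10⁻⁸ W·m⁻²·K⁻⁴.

T ≈ 299 K

Steady state: internal power = radiated power, P = εσA T⁴.
Radiating area A = 4πr² = 12.29 m².
T⁴ = P/(εσA) = 5580/(1.0·5.67×10⁻⁸·12.29) = 8.007×10⁹ K⁴.
T = (8.007×10⁹)^(1/4).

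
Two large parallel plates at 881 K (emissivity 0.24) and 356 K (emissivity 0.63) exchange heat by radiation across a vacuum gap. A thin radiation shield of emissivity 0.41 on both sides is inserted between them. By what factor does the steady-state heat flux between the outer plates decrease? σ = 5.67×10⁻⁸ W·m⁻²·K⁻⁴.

Without shield: q₀ = σΔ(T⁴)/(1/ε₁+1/ε₂−1) with denominator 4.754.
With shield the two gaps are in series; the resistances add: (1/ε₁+1/ε_s−1)+(1/ε_s+1/ε₂−1) = 5.606+3.026 = 8.632.
Heat-flux ratio q₀/q = 8.632/4.754.

factor ≈ 1.82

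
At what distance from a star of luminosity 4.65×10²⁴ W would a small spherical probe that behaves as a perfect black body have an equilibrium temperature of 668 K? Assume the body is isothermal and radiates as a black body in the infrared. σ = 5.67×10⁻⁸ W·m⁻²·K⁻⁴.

For an isothermal black-emitting sphere, (1−a)S·πr² = σ·4πr²·T⁴ ⇒ S = 4σT⁴/(1−a).
S = 4·5.67×10⁻⁸·(668)⁴/1.00 = 45160 W/m².
Flux falls as S = L/(4πd²), so d = √(L/(4πS)) = √(4.65×10²⁴/(4π·45160)).

d ≈ 2.86×10⁹ m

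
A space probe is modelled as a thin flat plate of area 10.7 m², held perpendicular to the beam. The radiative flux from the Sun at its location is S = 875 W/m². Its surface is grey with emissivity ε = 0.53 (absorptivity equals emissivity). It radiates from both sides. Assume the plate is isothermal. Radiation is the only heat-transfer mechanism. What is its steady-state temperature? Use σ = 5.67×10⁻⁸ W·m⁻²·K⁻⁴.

At equilibrium, absorbed power = emitted power.
Absorbing cross-section = A = 10.70 m²; emitting surface = 2A = 21.40 m² (ratio 2).
εS·A_cross = εσ·A_surf·T⁴  ⇒  T⁴ = S/(2σ)   (ε cancels).
T⁴ = 875/(2·5.67×10⁻⁸) = 7.716×10⁹ K⁴.
T = (7.716×10⁹)^(1/4).

T ≈ 296 K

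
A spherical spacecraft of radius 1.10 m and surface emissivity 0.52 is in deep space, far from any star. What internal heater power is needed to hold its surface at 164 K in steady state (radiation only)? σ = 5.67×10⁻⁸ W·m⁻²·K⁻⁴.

P ≈ 324 W

P = εσ·4πr²·T⁴.
4πr² = 15.21 m²; T⁴ = 7.234×10⁸ K⁴.
P = 0.52·5.67×10⁻⁸·15.21·7.234×10⁸.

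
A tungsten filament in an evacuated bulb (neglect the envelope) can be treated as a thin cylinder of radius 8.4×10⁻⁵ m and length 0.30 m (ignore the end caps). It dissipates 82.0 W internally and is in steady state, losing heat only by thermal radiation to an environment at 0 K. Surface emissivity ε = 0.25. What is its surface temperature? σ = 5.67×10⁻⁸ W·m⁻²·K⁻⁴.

Steady state: internal power = radiated power, P = εσA T⁴.
Radiating area A = 2πrL = 1.583×10⁻⁴ m².
T⁴ = P/(εσA) = 82.0/(0.25·5.67×10⁻⁸·1.583×10⁻⁴) = 3.654×10¹³ K⁴.
T = (3.654×10¹³)^(1/4).

T ≈ 2460 K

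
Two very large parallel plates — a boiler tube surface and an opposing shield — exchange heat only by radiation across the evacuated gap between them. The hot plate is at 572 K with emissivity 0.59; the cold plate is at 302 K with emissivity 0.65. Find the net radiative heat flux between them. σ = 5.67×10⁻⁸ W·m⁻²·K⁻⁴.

q ≈ 2510 W/m²

For two infinite grey parallel plates, q = σ(T₁⁴ − T₂⁴)/(1/ε₁ + 1/ε₂ − 1).
T₁⁴ − T₂⁴ = 1.070×10¹¹ − 8.318×10⁹ = 9.873×10¹⁰ K⁴.
1/ε₁ + 1/ε₂ − 1 = 1.695 + 1.538 − 1 = 2.233.
q = 5.67×10⁻⁸ × 9.873×10¹⁰ / 2.233.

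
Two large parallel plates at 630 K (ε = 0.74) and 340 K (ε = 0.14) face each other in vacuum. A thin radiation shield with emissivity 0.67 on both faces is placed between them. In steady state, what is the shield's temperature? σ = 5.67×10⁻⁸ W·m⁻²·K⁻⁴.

T_s ≈ 600 K

In steady state the net flux on the hot side equals that on the cold side.
σ(T₁⁴−T_s⁴)/D₁ = σ(T_s⁴−T₂⁴)/D₂, with D₁ = 1/ε₁+1/ε_s−1 = 1.844, D₂ = 1/ε_s+1/ε₂−1 = 7.635.
Solve for T_s⁴: T_s⁴ = (D₂·T₁⁴ + D₁·T₂⁴)/(D₁+D₂) = 1.295×10¹¹ K⁴.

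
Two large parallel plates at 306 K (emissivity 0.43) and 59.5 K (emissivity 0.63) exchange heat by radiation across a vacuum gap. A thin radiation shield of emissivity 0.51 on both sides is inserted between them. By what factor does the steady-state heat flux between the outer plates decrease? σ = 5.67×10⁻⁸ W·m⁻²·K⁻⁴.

Without shield: q₀ = σΔ(T⁴)/(1/ε₁+1/ε₂−1) with denominator 2.913.
With shield the two gaps are in series; the resistances add: (1/ε₁+1/ε_s−1)+(1/ε_s+1/ε₂−1) = 3.286+2.548 = 5.834.
Heat-flux ratio q₀/q = 5.834/2.913.

factor ≈ 2.00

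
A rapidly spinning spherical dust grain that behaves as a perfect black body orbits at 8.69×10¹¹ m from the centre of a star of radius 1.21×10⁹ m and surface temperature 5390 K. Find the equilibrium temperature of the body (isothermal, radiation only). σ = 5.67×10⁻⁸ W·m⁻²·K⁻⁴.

T ≈ 142 K

The star's surface emits σT_*⁴; at distance d the flux is S = σT_*⁴(R_*/d)².
S = 5.67×10⁻⁸·(5390)⁴·(1.21×10⁹/8.69×10¹¹)² = 92.78 W/m².
For an isothermal sphere T⁴ = (1−a)S/(4σ) = 4.091×10⁸ K⁴.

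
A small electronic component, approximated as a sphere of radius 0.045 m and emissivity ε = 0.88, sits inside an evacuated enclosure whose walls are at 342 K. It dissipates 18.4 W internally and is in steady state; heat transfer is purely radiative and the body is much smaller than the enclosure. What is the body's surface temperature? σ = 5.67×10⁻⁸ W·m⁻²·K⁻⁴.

T ≈ 410 K

For a small grey body in a large enclosure, net radiated power = εσA(T⁴ − T_w⁴).
Steady state: P = εσA(T⁴ − T_w⁴) with A = 4πr² = 0.02545 m².
T⁴ = P/(εσA) + T_w⁴ = 18.4/(0.88·5.67×10⁻⁸·0.02545) + (342)⁴
    = 1.449×10¹⁰ + 1.368×10¹⁰ = 2.817×10¹⁰ K⁴.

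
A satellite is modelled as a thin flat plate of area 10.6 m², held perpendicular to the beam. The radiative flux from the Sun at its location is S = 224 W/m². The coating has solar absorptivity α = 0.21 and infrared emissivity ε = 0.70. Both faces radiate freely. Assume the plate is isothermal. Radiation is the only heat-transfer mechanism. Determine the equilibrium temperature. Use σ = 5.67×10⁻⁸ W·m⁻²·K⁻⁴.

T ≈ 156 K

At equilibrium, absorbed power = emitted power.
Absorbing cross-section = A = 10.60 m²; emitting surface = 2A = 21.20 m² (ratio 2).
αS·A_cross = εσ·A_surf·T⁴  ⇒  T⁴ = αS/(ε·2σ).
T⁴ = 0.210·224/(0.70·2·5.67×10⁻⁸) = 5.926×10⁸ K⁴.
T = (5.926×10⁸)^(1/4).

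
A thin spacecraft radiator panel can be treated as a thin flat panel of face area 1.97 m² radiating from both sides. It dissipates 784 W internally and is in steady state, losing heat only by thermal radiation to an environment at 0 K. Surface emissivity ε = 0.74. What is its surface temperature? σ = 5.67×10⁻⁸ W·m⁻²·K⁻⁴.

T ≈ 262 K

Steady state: internal power = radiated power, P = εσA T⁴.
Radiating area A = 2·1.97 = 3.940 m².
T⁴ = P/(εσA) = 784/(0.74·5.67×10⁻⁸·3.940) = 4.742×10⁹ K⁴.
T = (4.742×10⁹)^(1/4).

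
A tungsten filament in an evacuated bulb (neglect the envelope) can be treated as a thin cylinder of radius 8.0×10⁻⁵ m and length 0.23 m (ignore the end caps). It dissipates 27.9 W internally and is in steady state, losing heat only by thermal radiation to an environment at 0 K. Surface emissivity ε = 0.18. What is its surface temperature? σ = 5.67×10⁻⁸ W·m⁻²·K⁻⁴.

Steady state: internal power = radiated power, P = εσA T⁴.
Radiating area A = 2πrL = 1.156×10⁻⁴ m².
T⁴ = P/(εσA) = 27.9/(0.18·5.67×10⁻⁸·1.156×10⁻⁴) = 2.365×10¹³ K⁴.
T = (2.365×10¹³)^(1/4).

T ≈ 2210 K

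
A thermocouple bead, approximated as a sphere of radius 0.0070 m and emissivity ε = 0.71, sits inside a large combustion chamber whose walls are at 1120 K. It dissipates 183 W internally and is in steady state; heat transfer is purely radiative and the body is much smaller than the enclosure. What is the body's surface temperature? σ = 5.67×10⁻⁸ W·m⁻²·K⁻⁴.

T ≈ 1730 K

For a small grey body in a large enclosure, net radiated power = εσA(T⁴ − T_w⁴).
Steady state: P = εσA(T⁴ − T_w⁴) with A = 4πr² = 6.158×10⁻⁴ m².
T⁴ = P/(εσA) + T_w⁴ = 183/(0.71·5.67×10⁻⁸·6.158×10⁻⁴) + (1120)⁴
    = 7.383×10¹² + 1.574×10¹² = 8.956×10¹² K⁴.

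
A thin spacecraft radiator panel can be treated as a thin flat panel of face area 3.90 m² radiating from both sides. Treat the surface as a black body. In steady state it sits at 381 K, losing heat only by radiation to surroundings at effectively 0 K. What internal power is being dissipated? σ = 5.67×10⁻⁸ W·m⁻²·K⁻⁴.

Steady state: P = εσA T⁴.
A = 2·3.90 = 7.800 m²; T⁴ = (381)⁴ = 2.107×10¹⁰ K⁴.
P = 1.0 × 5.67×10⁻⁸ × 7.800 × 2.107×10¹⁰.

P ≈ 9320 W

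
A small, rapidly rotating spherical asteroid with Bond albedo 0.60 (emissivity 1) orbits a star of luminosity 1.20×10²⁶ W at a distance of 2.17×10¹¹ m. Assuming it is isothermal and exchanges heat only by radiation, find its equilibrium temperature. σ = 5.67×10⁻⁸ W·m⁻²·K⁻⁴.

First find the stellar flux at distance d: S = L/(4πd²) = 1.20×10²⁶/(4π·(2.17×10¹¹)²) = 202.8 W/m².
For an isothermal sphere, absorbed (1−a)S·πr² = emitted σ·4πr²·T⁴, so T⁴ = (1−a)S/(4σ).
T⁴ = 0.400·202.8/(4·5.67×10⁻⁸) = 3.577×10⁸ K⁴.

T ≈ 138 K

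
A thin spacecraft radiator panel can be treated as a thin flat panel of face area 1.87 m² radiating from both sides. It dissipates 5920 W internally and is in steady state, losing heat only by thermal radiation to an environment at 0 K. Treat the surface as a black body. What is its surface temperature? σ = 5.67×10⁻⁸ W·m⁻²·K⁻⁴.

T ≈ 409 K

Steady state: internal power = radiated power, P = εσA T⁴.
Radiating area A = 2·1.87 = 3.740 m².
T⁴ = P/(εσA) = 5920/(1.0·5.67×10⁻⁸·3.740) = 2.792×10¹⁰ K⁴.
T = (2.792×10¹⁰)^(1/4).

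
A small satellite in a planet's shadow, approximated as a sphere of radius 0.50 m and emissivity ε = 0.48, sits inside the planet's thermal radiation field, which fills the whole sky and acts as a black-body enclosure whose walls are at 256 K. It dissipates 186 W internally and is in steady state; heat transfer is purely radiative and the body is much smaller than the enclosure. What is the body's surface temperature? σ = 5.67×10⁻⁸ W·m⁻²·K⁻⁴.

T ≈ 284 K

For a small grey body in a large enclosure, net radiated power = εσA(T⁴ − T_w⁴).
Steady state: P = εσA(T⁴ − T_w⁴) with A = 4πr² = 3.142 m².
T⁴ = P/(εσA) + T_w⁴ = 186/(0.48·5.67×10⁻⁸·3.142) + (256)⁴
    = 2.175×10⁹ + 4.295×10⁹ = 6.470×10⁹ K⁴.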